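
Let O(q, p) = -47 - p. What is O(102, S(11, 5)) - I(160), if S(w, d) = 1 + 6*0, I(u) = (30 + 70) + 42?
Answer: -190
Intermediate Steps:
I(u) = 142 (I(u) = 100 + 42 = 142)
S(w, d) = 1 (S(w, d) = 1 + 0 = 1)
O(102, S(11, 5)) - I(160) = (-47 - 1*1) - 1*142 = (-47 - 1) - 142 = -48 - 142 = -190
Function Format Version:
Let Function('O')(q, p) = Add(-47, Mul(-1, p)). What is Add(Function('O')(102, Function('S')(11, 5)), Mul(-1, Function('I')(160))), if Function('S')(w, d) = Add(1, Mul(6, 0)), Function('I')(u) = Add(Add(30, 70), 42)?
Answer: -190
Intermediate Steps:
Function('I')(u) = 142 (Function('I')(u) = Add(100, 42) = 142)
Function('S')(w, d) = 1 (Function('S')(w, d) = Add(1, 0) = 1)
Add(Function('O')(102, Function('S')(11, 5)), Mul(-1, Function('I')(160))) = Add(Add(-47, Mul(-1, 1)), Mul(-1, 142)) = Add(Add(-47, -1), -142) = Add(-48, -142) = -190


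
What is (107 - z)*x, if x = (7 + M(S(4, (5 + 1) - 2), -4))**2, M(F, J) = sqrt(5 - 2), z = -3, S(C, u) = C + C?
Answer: 5720 + 1540*sqrt(3) ≈ 8387.4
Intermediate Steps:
S(C, u) = 2*C
M(F, J) = sqrt(3)
x = (7 + sqrt(3))**2 ≈ 76.249
(107 - z)*x = (107 - 1*(-3))*(7 + sqrt(3))**2 = (107 + 3)*(7 + sqrt(3))**2 = 110*(7 + sqrt(3))**2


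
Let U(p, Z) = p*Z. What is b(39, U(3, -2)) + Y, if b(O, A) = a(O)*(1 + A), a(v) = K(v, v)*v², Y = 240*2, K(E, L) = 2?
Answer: -14730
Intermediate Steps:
U(p, Z) = Z*p
Y = 480
a(v) = 2*v²
b(O, A) = 2*O²*(1 + A) (b(O, A) = (2*O²)*(1 + A) = 2*O²*(1 + A))
b(39, U(3, -2)) + Y = 2*39²*(1 - 2*3) + 480 = 2*1521*(1 - 6) + 480 = 2*1521*(-5) + 480 = -15210 + 480 = -14730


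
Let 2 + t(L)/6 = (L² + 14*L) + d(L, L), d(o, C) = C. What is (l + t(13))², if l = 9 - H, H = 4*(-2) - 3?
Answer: 4804864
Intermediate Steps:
H = -11 (H = -8 - 3 = -11)
t(L) = -12 + 6*L² + 90*L (t(L) = -12 + 6*((L² + 14*L) + L) = -12 + 6*(L² + 15*L) = -12 + (6*L² + 90*L) = -12 + 6*L² + 90*L)
l = 20 (l = 9 - 1*(-11) = 9 + 11 = 20)
(l + t(13))² = (20 + (-12 + 6*13² + 90*13))² = (20 + (-12 + 6*169 + 1170))² = (20 + (-12 + 1014 + 1170))² = (20 + 2172)² = 2192² = 4804864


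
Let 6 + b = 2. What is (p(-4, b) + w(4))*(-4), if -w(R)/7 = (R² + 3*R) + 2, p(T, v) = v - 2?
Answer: 864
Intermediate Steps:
b = -4 (b = -6 + 2 = -4)
p(T, v) = -2 + v
w(R) = -14 - 21*R - 7*R² (w(R) = -7*((R² + 3*R) + 2) = -7*(2 + R² + 3*R) = -14 - 21*R - 7*R²)
(p(-4, b) + w(4))*(-4) = ((-2 - 4) + (-14 - 21*4 - 7*4²))*(-4) = (-6 + (-14 - 84 - 7*16))*(-4) = (-6 + (-14 - 84 - 112))*(-4) = (-6 - 210)*(-4) = -216*(-4) = 864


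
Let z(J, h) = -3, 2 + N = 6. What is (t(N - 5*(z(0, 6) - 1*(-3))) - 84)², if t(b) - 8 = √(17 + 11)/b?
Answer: (152 - √7)²/4 ≈ 5576.7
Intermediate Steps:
N = 4 (N = -2 + 6 = 4)
t(b) = 8 + 2*√7/b (t(b) = 8 + √(17 + 11)/b = 8 + √28/b = 8 + (2*√7)/b = 8 + 2*√7/b)
(t(N - 5*(z(0, 6) - 1*(-3))) - 84)² = ((8 + 2*√7/(4 - 5*(-3 - 1*(-3)))) - 84)² = ((8 + 2*√7/(4 - 5*(-3 + 3))) - 84)² = ((8 + 2*√7/(4 - 5*0)) - 84)² = ((8 + 2*√7/(4 + 0)) - 84)² = ((8 + 2*√7/4) - 84)² = ((8 + 2*√7*(¼)) - 84)² = ((8 + √7/2) - 84)² = (-76 + √7/2)²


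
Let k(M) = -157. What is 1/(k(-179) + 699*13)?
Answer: 1/8930 ≈ 0.00011198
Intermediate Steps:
1/(k(-179) + 699*13) = 1/(-157 + 699*13) = 1/(-157 + 9087) = 1/8930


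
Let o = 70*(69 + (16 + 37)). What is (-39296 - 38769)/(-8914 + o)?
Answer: 78065/374 ≈ 208.73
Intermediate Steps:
o = 8540 (o = 70*(69 + 53) = 70*122 = 8540)
(-39296 - 38769)/(-8914 + o) = (-39296 - 38769)/(-8914 + 8540) = -78065/(-374) = -78065*(-1/374) = 78065/374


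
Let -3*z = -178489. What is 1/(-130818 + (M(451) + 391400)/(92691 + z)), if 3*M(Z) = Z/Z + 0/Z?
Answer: -456562/59725353515 ≈ -7.6444e-6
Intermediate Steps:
z = 178489/3 (z = -⅓*(-178489) = 178489/3 ≈ 59496.)
M(Z) = ⅓ (M(Z) = (Z/Z + 0/Z)/3 = (1 + 0)/3 = (⅓)*1 = ⅓)
1/(-130818 + (M(451) + 391400)/(92691 + z)) = 1/(-130818 + (⅓ + 391400)/(92691 + 178489/3)) = 1/(-130818 + 1174201/(3*(456562/3))) = 1/(-130818 + (1174201/3)*(3/456562)) = 1/(-130818 + 1174201/456562) = 1/(-59725353515/456562) = -456562/59725353515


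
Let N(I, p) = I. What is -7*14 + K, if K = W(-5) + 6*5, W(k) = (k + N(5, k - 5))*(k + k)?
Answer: -68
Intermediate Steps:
W(k) = 2*k*(5 + k) (W(k) = (k + 5)*(k + k) = (5 + k)*(2*k) = 2*k*(5 + k))
K = 30 (K = 2*(-5)*(5 - 5) + 6*5 = 2*(-5)*0 + 30 = 0 + 30 = 30)
-7*14 + K = -7*14 + 30 = -98 + 30 = -68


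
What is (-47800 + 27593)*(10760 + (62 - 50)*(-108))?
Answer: -191239048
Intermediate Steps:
(-47800 + 27593)*(10760 + (62 - 50)*(-108)) = -20207*(10760 + 12*(-108)) = -20207*(10760 - 1296) = -20207*9464 = -191239048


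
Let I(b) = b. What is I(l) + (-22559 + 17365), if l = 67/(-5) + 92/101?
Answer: -2629277/505 ≈ -5206.5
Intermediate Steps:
l = -6307/505 (l = 67*(-1/5) + 92*(1/101) = -67/5 + 92/101 = -6307/505 ≈ -12.489)
I(l) + (-22559 + 17365) = -6307/505 + (-22559 + 17365) = -6307/505 - 5194 = -2629277/505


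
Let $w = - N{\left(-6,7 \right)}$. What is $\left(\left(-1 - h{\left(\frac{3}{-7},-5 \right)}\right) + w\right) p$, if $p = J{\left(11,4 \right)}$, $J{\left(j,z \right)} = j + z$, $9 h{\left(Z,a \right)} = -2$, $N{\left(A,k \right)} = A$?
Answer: $\frac{235}{3} \approx 78.333$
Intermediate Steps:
$h{\left(Z,a \right)} = - \frac{2}{9}$ ($h{\left(Z,a \right)} = \frac{1}{9} \left(-2\right) = - \frac{2}{9}$)
$w = 6$ ($w = \left(-1\right) \left(-6\right) = 6$)
$p = 15$ ($p = 11 + 4 = 15$)
$\left(\left(-1 - h{\left(\frac{3}{-7},-5 \right)}\right) + w\right) p = \left(\left(-1 - - \frac{2}{9}\right) + 6\right) 15 = \left(\left(-1 + \frac{2}{9}\right) + 6\right) 15 = \left(- \frac{7}{9} + 6\right) 15 = \frac{47}{9} \cdot 15 = \frac{235}{3}$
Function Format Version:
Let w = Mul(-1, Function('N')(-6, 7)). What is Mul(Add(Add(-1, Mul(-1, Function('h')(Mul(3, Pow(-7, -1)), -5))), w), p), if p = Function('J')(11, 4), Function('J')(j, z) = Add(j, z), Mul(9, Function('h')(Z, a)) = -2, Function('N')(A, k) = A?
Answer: Rational(235, 3) ≈ 78.333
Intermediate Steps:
Function('h')(Z, a) = Rational(-2, 9) (Function('h')(Z, a) = Mul(Rational(1, 9), -2) = Rational(-2, 9))
w = 6 (w = Mul(-1, -6) = 6)
p = 15 (p = Add(11, 4) = 15)
Mul(Add(Add(-1, Mul(-1, Function('h')(Mul(3, Pow(-7, -1)), -5))), w), p) = Mul(Add(Add(-1, Mul(-1, Rational(-2, 9))), 6), 15) = Mul(Add(Add(-1, Rational(2, 9)), 6), 15) = Mul(Add(Rational(-7, 9), 6), 15) = Mul(Rational(47, 9), 15) = Rational(235, 3)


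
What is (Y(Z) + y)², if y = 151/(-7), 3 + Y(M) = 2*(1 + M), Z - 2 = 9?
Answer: 16/49 ≈ 0.32653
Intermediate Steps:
Z = 11 (Z = 2 + 9 = 11)
Y(M) = -1 + 2*M (Y(M) = -3 + 2*(1 + M) = -3 + (2 + 2*M) = -1 + 2*M)
y = -151/7 (y = 151*(-⅐) = -151/7 ≈ -21.571)
(Y(Z) + y)² = ((-1 + 2*11) - 151/7)² = ((-1 + 22) - 151/7)² = (21 - 151/7)² = (-4/7)² = 16/49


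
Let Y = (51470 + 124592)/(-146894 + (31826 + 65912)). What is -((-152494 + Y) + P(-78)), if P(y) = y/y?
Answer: 3748060985/24578 ≈ 1.5250e+5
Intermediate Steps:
P(y) = 1
Y = -88031/24578 (Y = 176062/(-146894 + 97738) = 176062/(-49156) = 176062*(-1/49156) = -88031/24578 ≈ -3.5817)
-((-152494 + Y) + P(-78)) = -((-152494 - 88031/24578) + 1) = -(-3748085563/24578 + 1) = -1*(-3748060985/24578) = 3748060985/24578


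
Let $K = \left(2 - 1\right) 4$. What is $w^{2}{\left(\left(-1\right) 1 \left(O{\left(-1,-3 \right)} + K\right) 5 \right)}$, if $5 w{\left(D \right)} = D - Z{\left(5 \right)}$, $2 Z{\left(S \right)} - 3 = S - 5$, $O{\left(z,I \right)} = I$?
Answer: $\frac{169}{100} \approx 1.69$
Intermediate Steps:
$K = 4$ ($K = 1 \cdot 4 = 4$)
$Z{\left(S \right)} = -1 + \frac{S}{2}$ ($Z{\left(S \right)} = \frac{3}{2} + \frac{S - 5}{2} = \frac{3}{2} + \frac{-5 + S}{2} = \frac{3}{2} + \left(- \frac{5}{2} + \frac{S}{2}\right) = -1 + \frac{S}{2}$)
$w{\left(D \right)} = - \frac{3}{10} + \frac{D}{5}$ ($w{\left(D \right)} = \frac{D - \left(-1 + \frac{1}{2} \cdot 5\right)}{5} = \frac{D - \left(-1 + \frac{5}{2}\right)}{5} = \frac{D - \frac{3}{2}}{5} = \frac{- \frac{3}{2} + D}{5} = - \frac{3}{10} + \frac{D}{5}$)
$w^{2}{\left(\left(-1\right) 1 \left(O{\left(-1,-3 \right)} + K\right) 5 \right)} = \left(- \frac{3}{10} + \frac{\left(-1\right) 1 \left(-3 + 4\right) 5}{5}\right)^{2} = \left(- \frac{3}{10} + \frac{\left(-1\right) 1 \cdot 5}{5}\right)^{2} = \left(- \frac{3}{10} + \frac{\left(-1\right) 5}{5}\right)^{2} = \left(- \frac{3}{10} + \frac{1}{5} \left(-5\right)\right)^{2} = \left(- \frac{3}{10} - 1\right)^{2} = \left(- \frac{13}{10}\right)^{2} = \frac{169}{100}$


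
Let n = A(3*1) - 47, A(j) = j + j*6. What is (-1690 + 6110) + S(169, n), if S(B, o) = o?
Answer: 4394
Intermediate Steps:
A(j) = 7*j (A(j) = j + 6*j = 7*j)
n = -26 (n = 7*(3*1) - 47 = 7*3 - 47 = 21 - 47 = -26)
(-1690 + 6110) + S(169, n) = (-1690 + 6110) - 26 = 4420 - 26 = 4394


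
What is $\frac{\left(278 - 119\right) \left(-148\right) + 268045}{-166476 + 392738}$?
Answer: $\frac{244513}{226262} \approx 1.0807$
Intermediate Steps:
$\frac{\left(278 - 119\right) \left(-148\right) + 268045}{-166476 + 392738} = \frac{159 \left(-148\right) + 268045}{226262} = \left(-23532 + 268045\right) \frac{1}{226262} = 244513 \cdot \frac{1}{226262} = \frac{244513}{226262}$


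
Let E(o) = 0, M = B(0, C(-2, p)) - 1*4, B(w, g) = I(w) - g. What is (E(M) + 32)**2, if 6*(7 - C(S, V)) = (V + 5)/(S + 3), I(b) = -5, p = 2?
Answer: 1024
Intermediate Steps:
C(S, V) = 7 - (5 + V)/(6*(3 + S)) (C(S, V) = 7 - (V + 5)/(6*(S + 3)) = 7 - (5 + V)/(6*(3 + S)))
B(w, g) = -5 - g
M = -89/6 (M = (-5 - (121 - 1*2 + 42*(-2))/(6*(3 - 2))) - 1*4 = (-5 - (121 - 2 - 84)/(6*1)) - 4 = (-5 - 35/6) - 4 = -65/6 - 4 = -89/6 ≈ -14.833)
(E(M) + 32)**2 = (0 + 32)**2 = 32**2 = 1024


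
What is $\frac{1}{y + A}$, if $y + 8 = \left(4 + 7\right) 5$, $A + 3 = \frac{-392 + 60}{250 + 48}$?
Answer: $\frac{149}{6390} \approx 0.023318$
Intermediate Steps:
$A = - \frac{613}{149}$ ($A = -3 + \frac{-392 + 60}{250 + 48} = -3 - \frac{332}{298} = -3 - \frac{166}{149} = - \frac{613}{149} \approx -4.1141$)
$y = 47$ ($y = -8 + \left(4 + 7\right) 5 = -8 + 11 \cdot 5 = -8 + 55 = 47$)
$\frac{1}{y + A} = \frac{1}{47 - \frac{613}{149}} = \frac{1}{\frac{6390}{149}} = \frac{149}{6390}$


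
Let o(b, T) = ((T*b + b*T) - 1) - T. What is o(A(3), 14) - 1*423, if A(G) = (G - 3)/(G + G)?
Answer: -438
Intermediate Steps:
A(G) = (-3 + G)/(2*G) (A(G) = (-3 + G)/((2*G)) = (-3 + G)*(1/(2*G)) = (-3 + G)/(2*G))
o(b, T) = -1 - T + 2*T*b (o(b, T) = ((T*b + T*b) - 1) - T = (2*T*b - 1) - T = (-1 + 2*T*b) - T = -1 - T + 2*T*b)
o(A(3), 14) - 1*423 = (-1 - 1*14 + 2*14*((½)*(-3 + 3)/3)) - 1*423 = (-1 - 14 + 2*14*((½)*(⅓)*0)) - 423 = (-1 - 14 + 2*14*0) - 423 = (-1 - 14 + 0) - 423 = -15 - 423 = -438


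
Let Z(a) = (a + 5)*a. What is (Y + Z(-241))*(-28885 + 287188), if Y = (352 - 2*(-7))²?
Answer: 49292478096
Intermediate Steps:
Z(a) = a*(5 + a) (Z(a) = (5 + a)*a = a*(5 + a))
Y = 133956 (Y = (352 + 14)² = 366² = 133956)
(Y + Z(-241))*(-28885 + 287188) = (133956 - 241*(5 - 241))*(-28885 + 287188) = (133956 - 241*(-236))*258303 = (133956 + 56876)*258303 = 190832*258303 = 49292478096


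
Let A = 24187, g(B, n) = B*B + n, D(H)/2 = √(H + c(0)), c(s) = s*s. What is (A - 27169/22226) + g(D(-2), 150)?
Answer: 540709185/22226 ≈ 24328.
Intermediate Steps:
c(s) = s²
D(H) = 2*√H (D(H) = 2*√(H + 0²) = 2*√(H + 0) = 2*√H)
g(B, n) = n + B² (g(B, n) = B² + n = n + B²)
(A - 27169/22226) + g(D(-2), 150) = (24187 - 27169/22226) + (150 + (2*√(-2))²) = (24187 - 27169*1/22226) + (150 + (2*(I*√2))²) = (24187 - 27169/22226) + (150 + (2*I*√2)²) = 537553093/22226 + (150 - 8) = 537553093/22226 + 142 = 540709185/22226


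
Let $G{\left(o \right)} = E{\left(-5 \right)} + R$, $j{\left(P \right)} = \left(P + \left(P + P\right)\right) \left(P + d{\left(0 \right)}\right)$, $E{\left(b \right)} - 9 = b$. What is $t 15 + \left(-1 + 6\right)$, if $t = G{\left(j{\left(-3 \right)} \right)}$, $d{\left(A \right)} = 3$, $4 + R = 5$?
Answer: $80$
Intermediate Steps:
$E{\left(b \right)} = 9 + b$
$R = 1$ ($R = -4 + 5 = 1$)
$j{\left(P \right)} = 3 P \left(3 + P\right)$ ($j{\left(P \right)} = \left(P + \left(P + P\right)\right) \left(P + 3\right) = \left(P + 2 P\right) \left(3 + P\right) = 3 P \left(3 + P\right)$)
$G{\left(o \right)} = 5$ ($G{\left(o \right)} = \left(9 - 5\right) + 1 = 4 + 1 = 5$)
$t = 5$
$t 15 + \left(-1 + 6\right) = 5 \cdot 15 + \left(-1 + 6\right) = 75 + 5 = 80$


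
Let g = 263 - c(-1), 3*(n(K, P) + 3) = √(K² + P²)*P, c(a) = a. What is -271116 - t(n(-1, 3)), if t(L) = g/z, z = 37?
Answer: -10031556/37 ≈ -2.7112e+5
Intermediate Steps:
n(K, P) = -3 + P*√(K² + P²)/3 (n(K, P) = -3 + (√(K² + P²)*P)/3 = -3 + (P*√(K² + P²))/3 = -3 + P*√(K² + P²)/3)
g = 264 (g = 263 - 1*(-1) = 263 + 1 = 264)
t(L) = 264/37
-271116 - t(n(-1, 3)) = -271116 - 1*264/37 = -271116 - 264/37 = -10031556/37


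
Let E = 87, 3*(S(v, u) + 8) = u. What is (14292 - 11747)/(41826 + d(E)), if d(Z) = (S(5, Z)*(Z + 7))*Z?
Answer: 2545/213564 ≈ 0.011917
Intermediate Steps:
S(v, u) = -8 + u/3
d(Z) = Z*(-8 + Z/3)*(7 + Z) (d(Z) = ((-8 + Z/3)*(Z + 7))*Z = ((-8 + Z/3)*(7 + Z))*Z = Z*(-8 + Z/3)*(7 + Z))
(14292 - 11747)/(41826 + d(E)) = (14292 - 11747)/(41826 + (⅓)*87*(-24 + 87)*(7 + 87)) = 2545/(41826 + (⅓)*87*63*94) = 2545/(41826 + 171738) = 2545/213564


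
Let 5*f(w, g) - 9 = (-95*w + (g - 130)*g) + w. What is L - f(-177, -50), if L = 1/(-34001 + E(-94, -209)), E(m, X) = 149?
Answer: -868202249/169260 ≈ -5129.4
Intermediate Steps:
f(w, g) = 9/5 - 94*w/5 + g*(-130 + g)/5 (f(w, g) = 9/5 + ((-95*w + (g - 130)*g) + w)/5 = 9/5 + ((-95*w + (-130 + g)*g) + w)/5 = 9/5 + ((-95*w + g*(-130 + g)) + w)/5 = 9/5 + (-94*w + g*(-130 + g))/5 = 9/5 + (-94*w/5 + g*(-130 + g)/5) = 9/5 - 94*w/5 + g*(-130 + g)/5)
L = -1/33852 (L = 1/(-34001 + 149) = 1/(-33852) = -1/33852 ≈ -2.9540e-5)
L - f(-177, -50) = -1/33852 - (9/5 - 26*(-50) - 94/5*(-177) + (⅕)*(-50)²) = -1/33852 - (9/5 + 1300 + 16638/5 + (⅕)*2500) = -1/33852 - (9/5 + 1300 + 16638/5 + 500) = -1/33852 - 1*25647/5 = -1/33852 - 25647/5 = -868202249/169260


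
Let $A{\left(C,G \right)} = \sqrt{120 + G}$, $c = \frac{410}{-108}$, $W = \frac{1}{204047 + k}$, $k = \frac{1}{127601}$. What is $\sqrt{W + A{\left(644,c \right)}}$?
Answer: $\frac{\sqrt{1868791700163402 + 105922594460524243360 \sqrt{1506}}}{19527450936} \approx 3.2833$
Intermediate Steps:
$k = \frac{1}{127601} \approx 7.8369 \cdot 10^{-6}$
$W = \frac{127601}{26036601248}$ ($W = \frac{1}{204047 + \frac{1}{127601}} = \frac{1}{\frac{26036601248}{127601}} = \frac{127601}{26036601248} \approx 4.9008 \cdot 10^{-6}$)
$c = - \frac{205}{54}$ ($c = 410 \left(- \frac{1}{108}\right) = - \frac{205}{54} \approx -3.7963$)
$\sqrt{W + A{\left(644,c \right)}} = \sqrt{\frac{127601}{26036601248} + \sqrt{120 - \frac{205}{54}}} = \sqrt{\frac{127601}{26036601248} + \sqrt{\frac{6275}{54}}} = \sqrt{\frac{127601}{26036601248} + \frac{5 \sqrt{1506}}{18}}$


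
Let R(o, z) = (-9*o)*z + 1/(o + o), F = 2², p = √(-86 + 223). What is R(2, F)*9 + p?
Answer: -2583/4 + √137 ≈ -634.04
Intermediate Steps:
p = √137 ≈ 11.705
F = 4
R(o, z) = 1/(2*o) - 9*o*z (R(o, z) = -9*o*z + 1/(2*o) = 1/(2*o) - 9*o*z)
R(2, F)*9 + p = ((½)/2 - 9*2*4)*9 + √137 = ((½)*(½) - 72)*9 + √137 = (¼ - 72)*9 + √137 = -287/4*9 + √137 = -2583/4 + √137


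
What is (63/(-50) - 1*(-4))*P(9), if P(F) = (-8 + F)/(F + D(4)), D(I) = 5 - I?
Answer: 137/500 ≈ 0.27400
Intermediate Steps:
P(F) = (-8 + F)/(1 + F) (P(F) = (-8 + F)/(F + (5 - 1*4)) = (-8 + F)/(F + (5 - 4)) = (-8 + F)/(F + 1) = (-8 + F)/(1 + F))
(63/(-50) - 1*(-4))*P(9) = (63/(-50) - 1*(-4))*((-8 + 9)/(1 + 9)) = (63*(-1/50) + 4)*(1/10) = (-63/50 + 4)*((⅒)*1) = (137/50)*(⅒) = 137/500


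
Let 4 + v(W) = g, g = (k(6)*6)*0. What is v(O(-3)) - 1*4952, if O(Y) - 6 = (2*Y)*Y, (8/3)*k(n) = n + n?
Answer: -4956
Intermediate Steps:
k(n) = 3*n/4 (k(n) = 3*(n + n)/8 = 3*(2*n)/8 = 3*n/4)
O(Y) = 6 + 2*Y² (O(Y) = 6 + (2*Y)*Y = 6 + 2*Y²)
g = 0 (g = (((¾)*6)*6)*0 = ((9/2)*6)*0 = 27*0 = 0)
v(W) = -4 (v(W) = -4 + 0 = -4)
v(O(-3)) - 1*4952 = -4 - 1*4952 = -4 - 4952 = -4956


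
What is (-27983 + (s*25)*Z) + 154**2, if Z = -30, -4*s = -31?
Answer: -20159/2 ≈ -10080.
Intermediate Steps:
s = 31/4 (s = -1/4*(-31) = 31/4 ≈ 7.7500)
(-27983 + (s*25)*Z) + 154**2 = (-27983 + ((31/4)*25)*(-30)) + 154**2 = (-27983 + (775/4)*(-30)) + 23716 = (-27983 - 11625/2) + 23716 = -67591/2 + 23716 = -20159/2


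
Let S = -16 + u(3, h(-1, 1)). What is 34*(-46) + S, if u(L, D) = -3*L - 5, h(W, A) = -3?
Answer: -1594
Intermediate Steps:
u(L, D) = -5 - 3*L
S = -30 (S = -16 + (-5 - 3*3) = -16 + (-5 - 9) = -16 - 14 = -30)
34*(-46) + S = 34*(-46) - 30 = -1564 - 30 = -1594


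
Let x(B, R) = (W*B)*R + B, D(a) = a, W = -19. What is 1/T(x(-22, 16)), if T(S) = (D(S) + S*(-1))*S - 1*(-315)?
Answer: 1/315 ≈ 0.0031746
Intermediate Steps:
x(B, R) = B - 19*B*R (x(B, R) = (-19*B)*R + B = -19*B*R + B = B - 19*B*R)
T(S) = 315 (T(S) = (S + S*(-1))*S - 1*(-315) = (S - S)*S + 315 = 0*S + 315 = 0 + 315 = 315)
1/T(x(-22, 16)) = 1/315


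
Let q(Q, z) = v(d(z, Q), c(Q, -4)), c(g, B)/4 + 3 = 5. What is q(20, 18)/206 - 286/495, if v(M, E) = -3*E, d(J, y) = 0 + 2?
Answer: -3218/4635 ≈ -0.69428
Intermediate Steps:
c(g, B) = 8 (c(g, B) = -12 + 4*5 = -12 + 20 = 8)
d(J, y) = 2
q(Q, z) = -24 (q(Q, z) = -3*8 = -24)
q(20, 18)/206 - 286/495 = -24/206 - 286/495 = -24*1/206 - 286*1/495 = -12/103 - 26/45 = -3218/4635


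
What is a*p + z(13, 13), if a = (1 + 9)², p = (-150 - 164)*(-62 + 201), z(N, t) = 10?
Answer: -4364590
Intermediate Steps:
p = -43646 (p = -314*139 = -43646)
a = 100 (a = 10² = 100)
a*p + z(13, 13) = 100*(-43646) + 10 = -4364600 + 10 = -4364590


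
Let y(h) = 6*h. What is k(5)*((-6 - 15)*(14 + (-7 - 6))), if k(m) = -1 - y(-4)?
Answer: -483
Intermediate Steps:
k(m) = 23 (k(m) = -1 - 6*(-4) = -1 - 1*(-24) = -1 + 24 = 23)
k(5)*((-6 - 15)*(14 + (-7 - 6))) = 23*((-6 - 15)*(14 + (-7 - 6))) = 23*(-21*(14 - 13)) = 23*(-21*1) = 23*(-21) = -483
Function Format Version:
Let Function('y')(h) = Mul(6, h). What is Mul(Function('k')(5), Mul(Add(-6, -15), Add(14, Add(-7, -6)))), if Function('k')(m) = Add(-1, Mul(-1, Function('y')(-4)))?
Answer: -483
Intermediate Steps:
Function('k')(m) = 23 (Function('k')(m) = Add(-1, Mul(-1, Mul(6, -4))) = Add(-1, Mul(-1, -24)) = Add(-1, 24) = 23)
Mul(Function('k')(5), Mul(Add(-6, -15), Add(14, Add(-7, -6)))) = Mul(23, Mul(Add(-6, -15), Add(14, Add(-7, -6)))) = Mul(23, Mul(-21, Add(14, -13))) = Mul(23, Mul(-21, 1)) = Mul(23, -21) = -483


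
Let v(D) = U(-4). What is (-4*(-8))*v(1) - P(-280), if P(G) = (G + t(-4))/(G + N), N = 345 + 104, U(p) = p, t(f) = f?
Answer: -21348/169 ≈ -126.32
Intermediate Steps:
v(D) = -4
N = 449
P(G) = (-4 + G)/(449 + G) (P(G) = (G - 4)/(G + 449) = (-4 + G)/(449 + G))
(-4*(-8))*v(1) - P(-280) = -4*(-8)*(-4) - (-4 - 280)/(449 - 280) = 32*(-4) - (-284)/169 = -128 - (-284)/169 = -128 - 1*(-284/169) = -128 + 284/169 = -21348/169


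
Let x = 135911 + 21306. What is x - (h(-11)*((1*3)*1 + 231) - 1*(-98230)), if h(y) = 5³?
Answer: 29737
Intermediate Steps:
h(y) = 125
x = 157217
x - (h(-11)*((1*3)*1 + 231) - 1*(-98230)) = 157217 - (125*((1*3)*1 + 231) - 1*(-98230)) = 157217 - (125*(3*1 + 231) + 98230) = 157217 - (125*(3 + 231) + 98230) = 157217 - (125*234 + 98230) = 157217 - (29250 + 98230) = 157217 - 1*127480 = 157217 - 127480 = 29737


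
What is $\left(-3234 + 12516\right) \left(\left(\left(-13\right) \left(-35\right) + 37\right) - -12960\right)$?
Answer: $124861464$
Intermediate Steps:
$\left(-3234 + 12516\right) \left(\left(\left(-13\right) \left(-35\right) + 37\right) - -12960\right) = 9282 \left(\left(455 + 37\right) + 12960\right) = 9282 \left(492 + 12960\right) = 9282 \cdot 13452 = 124861464$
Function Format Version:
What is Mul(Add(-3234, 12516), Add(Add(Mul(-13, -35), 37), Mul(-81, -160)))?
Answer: 124861464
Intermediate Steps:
Mul(Add(-3234, 12516), Add(Add(Mul(-13, -35), 37), Mul(-81, -160))) = Mul(9282, Add(Add(455, 37), 12960)) = Mul(9282, Add(492, 12960)) = Mul(9282, 13452) = 124861464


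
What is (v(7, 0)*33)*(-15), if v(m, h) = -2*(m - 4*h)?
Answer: 6930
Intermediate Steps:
v(m, h) = -2*m + 8*h
(v(7, 0)*33)*(-15) = ((-2*7 + 8*0)*33)*(-15) = ((-14 + 0)*33)*(-15) = -14*33*(-15) = -462*(-15) = 6930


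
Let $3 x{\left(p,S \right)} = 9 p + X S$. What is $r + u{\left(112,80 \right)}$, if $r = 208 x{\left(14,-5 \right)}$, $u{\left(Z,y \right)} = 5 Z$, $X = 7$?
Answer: $\frac{20608}{3} \approx 6869.3$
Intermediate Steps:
$x{\left(p,S \right)} = 3 p + \frac{7 S}{3}$ ($x{\left(p,S \right)} = \frac{9 p + 7 S}{3} = \frac{7 S + 9 p}{3} = 3 p + \frac{7 S}{3}$)
$r = \frac{18928}{3}$ ($r = 208 \left(3 \cdot 14 + \frac{7}{3} \left(-5\right)\right) = 208 \left(42 - \frac{35}{3}\right) = 208 \cdot \frac{91}{3} = \frac{18928}{3} \approx 6309.3$)
$r + u{\left(112,80 \right)} = \frac{18928}{3} + 5 \cdot 112 = \frac{18928}{3} + 560 = \frac{20608}{3}$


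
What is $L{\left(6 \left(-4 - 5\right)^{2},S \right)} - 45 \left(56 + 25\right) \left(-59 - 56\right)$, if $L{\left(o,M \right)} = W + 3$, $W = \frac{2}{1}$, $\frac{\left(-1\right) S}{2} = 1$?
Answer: $419180$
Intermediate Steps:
$S = -2$ ($S = \left(-2\right) 1 = -2$)
$W = 2$ ($W = 2 \cdot 1 = 2$)
$L{\left(o,M \right)} = 5$ ($L{\left(o,M \right)} = 2 + 3 = 5$)
$L{\left(6 \left(-4 - 5\right)^{2},S \right)} - 45 \left(56 + 25\right) \left(-59 - 56\right) = 5 - 45 \left(56 + 25\right) \left(-59 - 56\right) = 5 - 45 \cdot 81 \left(-115\right) = 5 - -419175 = 5 + 419175 = 419180$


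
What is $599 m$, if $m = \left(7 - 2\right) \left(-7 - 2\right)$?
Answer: $-26955$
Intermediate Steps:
$m = -45$ ($m = 5 \left(-9\right) = -45$)
$599 m = 599 \left(-45\right) = -26955$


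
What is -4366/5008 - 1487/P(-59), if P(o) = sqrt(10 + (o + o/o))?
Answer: -2183/2504 + 1487*I*sqrt(3)/12 ≈ -0.87181 + 214.63*I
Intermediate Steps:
P(o) = sqrt(11 + o) (P(o) = sqrt(10 + (o + 1)) = sqrt(10 + (1 + o)) = sqrt(11 + o))
-4366/5008 - 1487/P(-59) = -4366/5008 - 1487/sqrt(11 - 59) = -4366*1/5008 - 1487*(-I*sqrt(3)/12) = -2183/2504 - 1487*(-I*sqrt(3)/12) = -2183/2504 - (-1487)*I*sqrt(3)/12 = -2183/2504 + 1487*I*sqrt(3)/12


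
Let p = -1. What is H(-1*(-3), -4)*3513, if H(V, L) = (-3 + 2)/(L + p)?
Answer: 3513/5 ≈ 702.60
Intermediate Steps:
H(V, L) = -1/(-1 + L) (H(V, L) = (-3 + 2)/(L - 1) = -1/(-1 + L))
H(-1*(-3), -4)*3513 = -1/(-1 - 4)*3513 = -1/(-5)*3513 = -1*(-⅕)*3513 = (⅕)*3513 = 3513/5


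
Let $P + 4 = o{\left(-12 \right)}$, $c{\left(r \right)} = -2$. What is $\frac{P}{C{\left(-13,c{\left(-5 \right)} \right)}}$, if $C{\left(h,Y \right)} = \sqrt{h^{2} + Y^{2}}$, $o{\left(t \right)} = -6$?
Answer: $- \frac{10 \sqrt{173}}{173} \approx -0.76029$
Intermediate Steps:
$C{\left(h,Y \right)} = \sqrt{Y^{2} + h^{2}}$
$P = -10$ ($P = -4 - 6 = -10$)
$\frac{P}{C{\left(-13,c{\left(-5 \right)} \right)}} = - \frac{10}{\sqrt{\left(-2\right)^{2} + \left(-13\right)^{2}}} = - \frac{10}{\sqrt{4 + 169}} = - \frac{10}{\sqrt{173}} = - 10 \frac{\sqrt{173}}{173} = - \frac{10 \sqrt{173}}{173}$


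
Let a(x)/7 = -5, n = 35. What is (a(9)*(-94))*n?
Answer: 115150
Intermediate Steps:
a(x) = -35 (a(x) = 7*(-5) = -35)
(a(9)*(-94))*n = -35*(-94)*35 = 3290*35 = 115150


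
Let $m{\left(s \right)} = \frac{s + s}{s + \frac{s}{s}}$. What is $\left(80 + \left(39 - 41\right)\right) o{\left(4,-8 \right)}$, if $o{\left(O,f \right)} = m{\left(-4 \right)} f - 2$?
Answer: $-1820$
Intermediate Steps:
$m{\left(s \right)} = \frac{2 s}{1 + s}$ ($m{\left(s \right)} = \frac{2 s}{s + 1} = \frac{2 s}{1 + s}$)
$o{\left(O,f \right)} = -2 + \frac{8 f}{3}$ ($o{\left(O,f \right)} = 2 \left(-4\right) \frac{1}{1 - 4} f - 2 = 2 \left(-4\right) \frac{1}{-3} f - 2 = 2 \left(-4\right) \left(- \frac{1}{3}\right) f - 2 = \frac{8 f}{3} - 2 = -2 + \frac{8 f}{3}$)
$\left(80 + \left(39 - 41\right)\right) o{\left(4,-8 \right)} = \left(80 + \left(39 - 41\right)\right) \left(-2 + \frac{8}{3} \left(-8\right)\right) = \left(80 + \left(39 - 41\right)\right) \left(-2 - \frac{64}{3}\right) = \left(80 - 2\right) \left(- \frac{70}{3}\right) = 78 \left(- \frac{70}{3}\right) = -1820$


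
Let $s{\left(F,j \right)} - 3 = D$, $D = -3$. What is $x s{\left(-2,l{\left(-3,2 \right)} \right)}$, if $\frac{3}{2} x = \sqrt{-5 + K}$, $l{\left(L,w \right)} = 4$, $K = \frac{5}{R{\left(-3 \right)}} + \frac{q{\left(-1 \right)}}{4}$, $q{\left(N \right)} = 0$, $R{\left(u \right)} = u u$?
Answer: $0$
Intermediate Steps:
$R{\left(u \right)} = u^{2}$
$K = \frac{5}{9}$ ($K = \frac{5}{\left(-3\right)^{2}} + \frac{0}{4} = \frac{5}{9} + 0 \cdot \frac{1}{4} = 5 \cdot \frac{1}{9} + 0 = \frac{5}{9} + 0 = \frac{5}{9} \approx 0.55556$)
$s{\left(F,j \right)} = 0$ ($s{\left(F,j \right)} = 3 - 3 = 0$)
$x = \frac{4 i \sqrt{10}}{9}$ ($x = \frac{2 \sqrt{-5 + \frac{5}{9}}}{3} = \frac{2 \sqrt{- \frac{40}{9}}}{3} = \frac{2 \frac{2 i \sqrt{10}}{3}}{3} = \frac{4 i \sqrt{10}}{9} \approx 1.4055 i$)
$x s{\left(-2,l{\left(-3,2 \right)} \right)} = \frac{4 i \sqrt{10}}{9} \cdot 0 = 0$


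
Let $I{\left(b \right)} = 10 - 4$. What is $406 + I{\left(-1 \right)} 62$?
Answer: $778$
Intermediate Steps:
$I{\left(b \right)} = 6$
$406 + I{\left(-1 \right)} 62 = 406 + 6 \cdot 62 = 406 + 372 = 778$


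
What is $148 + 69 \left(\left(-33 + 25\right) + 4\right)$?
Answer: $-128$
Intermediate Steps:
$148 + 69 \left(\left(-33 + 25\right) + 4\right) = 148 + 69 \left(-8 + 4\right) = 148 + 69 \left(-4\right) = 148 - 276 = -128$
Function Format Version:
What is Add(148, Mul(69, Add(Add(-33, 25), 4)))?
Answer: -128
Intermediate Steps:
Add(148, Mul(69, Add(Add(-33, 25), 4))) = Add(148, Mul(69, Add(-8, 4))) = Add(148, Mul(69, -4)) = Add(148, -276) = -128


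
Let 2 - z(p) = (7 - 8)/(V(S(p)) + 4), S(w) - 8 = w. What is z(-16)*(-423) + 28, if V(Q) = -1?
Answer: -959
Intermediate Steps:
S(w) = 8 + w
z(p) = 7/3 (z(p) = 2 - (7 - 8)/(-1 + 4) = 2 - (-1)/3 = 2 - 1*(-⅓) = 2 + ⅓ = 7/3)
z(-16)*(-423) + 28 = (7/3)*(-423) + 28 = -987 + 28 = -959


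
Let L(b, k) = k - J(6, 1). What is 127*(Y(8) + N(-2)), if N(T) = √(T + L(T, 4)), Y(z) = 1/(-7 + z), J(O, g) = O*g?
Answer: 127 + 254*I ≈ 127.0 + 254.0*I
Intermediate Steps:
L(b, k) = -6 + k (L(b, k) = k - 6 = -6 + k)
N(T) = √(-2 + T) (N(T) = √(T + (-6 + 4)) = √(T - 2) = √(-2 + T))
127*(Y(8) + N(-2)) = 127*(1/(-7 + 8) + √(-2 - 2)) = 127*(1/1 + √(-4)) = 127*(1 + 2*I) = 127 + 254*I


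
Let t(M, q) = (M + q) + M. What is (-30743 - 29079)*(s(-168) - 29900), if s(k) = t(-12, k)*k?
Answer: -140940632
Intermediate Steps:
t(M, q) = q + 2*M
s(k) = k*(-24 + k) (s(k) = (k + 2*(-12))*k = (k - 24)*k = (-24 + k)*k = k*(-24 + k))
(-30743 - 29079)*(s(-168) - 29900) = (-30743 - 29079)*(-168*(-24 - 168) - 29900) = -59822*(-168*(-192) - 29900) = -59822*(32256 - 29900) = -59822*2356 = -140940632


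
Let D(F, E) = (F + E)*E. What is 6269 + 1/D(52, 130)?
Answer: 148324541/23660 ≈ 6269.0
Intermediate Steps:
D(F, E) = E*(E + F) (D(F, E) = (E + F)*E = E*(E + F))
6269 + 1/D(52, 130) = 6269 + 1/(130*(130 + 52)) = 6269 + 1/(130*182) = 6269 + 1/23660 = 148324541/23660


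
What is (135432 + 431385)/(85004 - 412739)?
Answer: -188939/109245 ≈ -1.7295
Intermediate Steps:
(135432 + 431385)/(85004 - 412739) = 566817/(-327735) = 566817*(-1/327735) = -188939/109245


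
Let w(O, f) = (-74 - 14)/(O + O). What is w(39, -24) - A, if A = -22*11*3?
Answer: 28270/39 ≈ 724.87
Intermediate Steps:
w(O, f) = -44/O (w(O, f) = -88*1/(2*O) = -44/O)
A = -726 (A = -242*3 = -726)
w(39, -24) - A = -44/39 - 1*(-726) = -44*1/39 + 726 = -44/39 + 726 = 28270/39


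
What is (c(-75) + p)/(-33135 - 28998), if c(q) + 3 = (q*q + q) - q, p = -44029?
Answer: 38407/62133 ≈ 0.61814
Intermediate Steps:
c(q) = -3 + q**2 (c(q) = -3 + ((q*q + q) - q) = -3 + ((q**2 + q) - q) = -3 + ((q + q**2) - q) = -3 + q**2)
(c(-75) + p)/(-33135 - 28998) = ((-3 + (-75)**2) - 44029)/(-33135 - 28998) = ((-3 + 5625) - 44029)/(-62133) = (5622 - 44029)*(-1/62133) = -38407*(-1/62133) = 38407/62133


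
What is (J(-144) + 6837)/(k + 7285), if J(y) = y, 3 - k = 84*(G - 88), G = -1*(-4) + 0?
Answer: 6693/14344 ≈ 0.46661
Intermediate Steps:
G = 4 (G = 4 + 0 = 4)
k = 7059 (k = 3 - 84*(4 - 88) = 3 - 84*(-84) = 3 - 1*(-7056) = 3 + 7056 = 7059)
(J(-144) + 6837)/(k + 7285) = (-144 + 6837)/(7059 + 7285) = 6693/14344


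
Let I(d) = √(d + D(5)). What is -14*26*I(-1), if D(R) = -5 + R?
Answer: -364*I ≈ -364.0*I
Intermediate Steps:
I(d) = √d (I(d) = √(d + (-5 + 5)) = √(d + 0) = √d)
-14*26*I(-1) = -14*26*√(-1) = -364*I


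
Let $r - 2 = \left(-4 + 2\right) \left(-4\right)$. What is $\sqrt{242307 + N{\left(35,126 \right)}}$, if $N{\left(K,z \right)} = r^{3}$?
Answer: $\sqrt{243307} \approx 493.26$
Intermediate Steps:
$r = 10$ ($r = 2 + \left(-4 + 2\right) \left(-4\right) = 2 - -8 = 2 + 8 = 10$)
$N{\left(K,z \right)} = 1000$ ($N{\left(K,z \right)} = 10^{3} = 1000$)
$\sqrt{242307 + N{\left(35,126 \right)}} = \sqrt{242307 + 1000} = \sqrt{243307}$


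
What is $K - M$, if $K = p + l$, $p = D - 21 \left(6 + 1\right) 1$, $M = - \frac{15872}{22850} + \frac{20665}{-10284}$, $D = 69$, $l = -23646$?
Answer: $- \frac{2787126551351}{117494700} \approx -23721.0$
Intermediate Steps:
$M = - \frac{317711449}{117494700}$ ($M = \left(-15872\right) \frac{1}{22850} + 20665 \left(- \frac{1}{10284}\right) = - \frac{7936}{11425} - \frac{20665}{10284} = - \frac{317711449}{117494700} \approx -2.704$)
$p = -78$ ($p = 69 - 21 \left(6 + 1\right) 1 = 69 - 21 \cdot 7 \cdot 1 = 69 - 147 = -78$)
$K = -23724$ ($K = -78 - 23646 = -23724$)
$K - M = -23724 - - \frac{317711449}{117494700} = -23724 + \frac{317711449}{117494700} = - \frac{2787126551351}{117494700}$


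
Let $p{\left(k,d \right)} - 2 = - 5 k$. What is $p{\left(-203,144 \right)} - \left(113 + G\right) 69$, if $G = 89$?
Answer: $-12921$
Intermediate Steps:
$p{\left(k,d \right)} = 2 - 5 k$
$p{\left(-203,144 \right)} - \left(113 + G\right) 69 = \left(2 - -1015\right) - \left(113 + 89\right) 69 = \left(2 + 1015\right) - 202 \cdot 69 = 1017 - 13938 = -12921$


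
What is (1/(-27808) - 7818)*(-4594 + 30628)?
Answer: -2829934135065/13904 ≈ -2.0353e+8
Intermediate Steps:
(1/(-27808) - 7818)*(-4594 + 30628) = (-1/27808 - 7818)*26034 = -217402945/27808*26034 = -2829934135065/13904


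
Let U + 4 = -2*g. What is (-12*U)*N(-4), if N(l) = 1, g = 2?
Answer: 96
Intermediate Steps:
U = -8 (U = -4 - 2*2 = -4 - 4 = -8)
(-12*U)*N(-4) = -12*(-8)*1 = 96*1 = 96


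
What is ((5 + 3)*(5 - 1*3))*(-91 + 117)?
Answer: 416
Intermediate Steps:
((5 + 3)*(5 - 1*3))*(-91 + 117) = (8*(5 - 3))*26 = (8*2)*26 = 16*26 = 416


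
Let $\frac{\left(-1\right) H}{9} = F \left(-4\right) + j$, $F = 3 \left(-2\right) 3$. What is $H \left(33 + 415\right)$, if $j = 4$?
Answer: $-306432$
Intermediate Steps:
$F = -18$ ($F = \left(-6\right) 3 = -18$)
$H = -684$ ($H = - 9 \left(\left(-18\right) \left(-4\right) + 4\right) = - 9 \left(72 + 4\right) = \left(-9\right) 76 = -684$)
$H \left(33 + 415\right) = - 684 \left(33 + 415\right) = \left(-684\right) 448 = -306432$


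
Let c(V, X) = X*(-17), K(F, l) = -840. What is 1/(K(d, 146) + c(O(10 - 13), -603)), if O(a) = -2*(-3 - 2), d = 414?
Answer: 1/9411 ≈ 0.00010626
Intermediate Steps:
O(a) = 10 (O(a) = -2*(-5) = 10)
c(V, X) = -17*X
1/(K(d, 146) + c(O(10 - 13), -603)) = 1/(-840 - 17*(-603)) = 1/(-840 + 10251) = 1/9411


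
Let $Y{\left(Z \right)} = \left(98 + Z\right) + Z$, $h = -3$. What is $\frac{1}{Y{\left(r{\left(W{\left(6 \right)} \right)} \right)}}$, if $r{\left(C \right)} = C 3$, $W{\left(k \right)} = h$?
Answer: $\frac{1}{80} \approx 0.0125$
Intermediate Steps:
$W{\left(k \right)} = -3$
$r{\left(C \right)} = 3 C$
$Y{\left(Z \right)} = 98 + 2 Z$
$\frac{1}{Y{\left(r{\left(W{\left(6 \right)} \right)} \right)}} = \frac{1}{98 + 2 \cdot 3 \left(-3\right)} = \frac{1}{98 + 2 \left(-9\right)} = \frac{1}{98 - 18} = \frac{1}{80}$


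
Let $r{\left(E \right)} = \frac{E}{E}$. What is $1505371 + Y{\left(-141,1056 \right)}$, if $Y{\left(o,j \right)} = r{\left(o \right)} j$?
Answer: $1506427$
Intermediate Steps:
$r{\left(E \right)} = 1$
$Y{\left(o,j \right)} = j$ ($Y{\left(o,j \right)} = 1 j = j$)
$1505371 + Y{\left(-141,1056 \right)} = 1505371 + 1056 = 1506427$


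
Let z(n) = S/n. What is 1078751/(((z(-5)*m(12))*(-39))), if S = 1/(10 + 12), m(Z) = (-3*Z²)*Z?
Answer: -59331305/101088 ≈ -586.93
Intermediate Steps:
m(Z) = -3*Z³
S = 1/22 ≈ 0.045455
z(n) = 1/(22*n)
1078751/(((z(-5)*m(12))*(-39))) = 1078751/(((((1/22)/(-5))*(-3*12³))*(-39))) = 1078751/(((((1/22)*(-⅕))*(-3*1728))*(-39))) = 1078751/((-1/110*(-5184)*(-39))) = 1078751/(((2592/55)*(-39))) = 1078751/(-101088/55) = 1078751*(-55/101088) = -59331305/101088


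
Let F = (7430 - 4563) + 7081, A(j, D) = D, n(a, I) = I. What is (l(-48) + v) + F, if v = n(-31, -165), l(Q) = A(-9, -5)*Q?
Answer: 10023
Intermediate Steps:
l(Q) = -5*Q
F = 9948 (F = 2867 + 7081 = 9948)
v = -165
(l(-48) + v) + F = (-5*(-48) - 165) + 9948 = (240 - 165) + 9948 = 75 + 9948 = 10023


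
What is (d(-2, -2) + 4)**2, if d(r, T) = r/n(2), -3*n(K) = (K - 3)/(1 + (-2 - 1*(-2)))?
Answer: 4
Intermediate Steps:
n(K) = 1 - K/3 (n(K) = -(K - 3)/(3*(1 + (-2 - 1*(-2)))) = -(-3 + K)/(3*(1 + (-2 + 2))) = -(-3 + K)/(3*(1 + 0)) = -(-3 + K)/(3*1) = -(-3 + K)/3 = 1 - K/3)
d(r, T) = 3*r (d(r, T) = r/(1 - 1/3*2) = r/(1 - 2/3) = r/(1/3) = r*3 = 3*r)
(d(-2, -2) + 4)**2 = (3*(-2) + 4)**2 = (-6 + 4)**2 = (-2)**2 = 4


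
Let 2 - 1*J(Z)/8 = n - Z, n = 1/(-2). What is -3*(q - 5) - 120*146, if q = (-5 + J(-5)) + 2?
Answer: -17436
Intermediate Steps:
n = -½ ≈ -0.50000
J(Z) = 20 + 8*Z (J(Z) = 16 - 8*(-½ - Z) = 16 + (4 + 8*Z) = 20 + 8*Z)
q = -23 (q = (-5 + (20 + 8*(-5))) + 2 = (-5 + (20 - 40)) + 2 = (-5 - 20) + 2 = -25 + 2 = -23)
-3*(q - 5) - 120*146 = -3*(-23 - 5) - 120*146 = -3*(-28) - 17520 = 84 - 17520 = -17436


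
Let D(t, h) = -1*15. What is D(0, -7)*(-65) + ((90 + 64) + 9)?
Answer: 1138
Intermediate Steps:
D(t, h) = -15
D(0, -7)*(-65) + ((90 + 64) + 9) = -15*(-65) + ((90 + 64) + 9) = 975 + (154 + 9) = 975 + 163 = 1138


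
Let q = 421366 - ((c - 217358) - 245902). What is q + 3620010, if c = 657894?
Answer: 3846742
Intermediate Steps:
q = 226732 (q = 421366 - ((657894 - 217358) - 245902) = 421366 - (440536 - 245902) = 421366 - 1*194634 = 421366 - 194634 = 226732)
q + 3620010 = 226732 + 3620010 = 3846742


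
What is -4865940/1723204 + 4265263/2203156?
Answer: -842626660997/949121807956 ≈ -0.88780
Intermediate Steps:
-4865940/1723204 + 4265263/2203156 = -4865940*1/1723204 + 4265263*(1/2203156) = -1216485/430801 + 4265263/2203156 = -842626660997/949121807956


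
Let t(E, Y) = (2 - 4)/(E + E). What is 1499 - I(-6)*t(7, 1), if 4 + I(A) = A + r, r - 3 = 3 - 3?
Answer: 1498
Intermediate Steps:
t(E, Y) = -1/E (t(E, Y) = -2*1/(2*E) = -1/E)
r = 3 (r = 3 + (3 - 3) = 3 + 0 = 3)
I(A) = -1 + A (I(A) = -4 + (A + 3) = -4 + (3 + A) = -1 + A)
1499 - I(-6)*t(7, 1) = 1499 - (-1 - 6)*(-1/7) = 1499 - (-7)*(-1*⅐) = 1499 - (-7)*(-1)/7 = 1499 - 1*1 = 1499 - 1 = 1498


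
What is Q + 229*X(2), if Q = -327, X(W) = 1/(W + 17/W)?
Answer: -6409/21 ≈ -305.19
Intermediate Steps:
Q + 229*X(2) = -327 + 229*(2/(17 + 2²)) = -327 + 229*(2/(17 + 4)) = -327 + 229*(2/21) = -327 + 458/21 = -6409/21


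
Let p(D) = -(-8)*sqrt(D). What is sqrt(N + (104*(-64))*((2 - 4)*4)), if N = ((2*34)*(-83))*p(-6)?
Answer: 4*sqrt(3328 - 2822*I*sqrt(6)) ≈ 296.65 - 186.42*I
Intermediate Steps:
p(D) = 8*sqrt(D)
N = -45152*I*sqrt(6) (N = ((2*34)*(-83))*(8*sqrt(-6)) = (68*(-83))*(8*(I*sqrt(6))) = -45152*I*sqrt(6) ≈ -1.106e+5*I)
sqrt(N + (104*(-64))*((2 - 4)*4)) = sqrt(-45152*I*sqrt(6) + (104*(-64))*((2 - 4)*4)) = sqrt(-45152*I*sqrt(6) - (-13312)*4) = sqrt(-45152*I*sqrt(6) - 6656*(-8)) = sqrt(-45152*I*sqrt(6) + 53248) = sqrt(53248 - 45152*I*sqrt(6))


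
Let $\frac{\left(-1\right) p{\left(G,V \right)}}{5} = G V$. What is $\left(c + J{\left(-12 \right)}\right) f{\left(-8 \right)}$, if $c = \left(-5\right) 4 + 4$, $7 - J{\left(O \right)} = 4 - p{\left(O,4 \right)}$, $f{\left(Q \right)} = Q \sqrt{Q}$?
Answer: $- 3632 i \sqrt{2} \approx - 5136.4 i$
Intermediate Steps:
$p{\left(G,V \right)} = - 5 G V$
$f{\left(Q \right)} = Q^{\frac{3}{2}}$
$J{\left(O \right)} = 3 - 20 O$ ($J{\left(O \right)} = 7 - \left(4 - \left(-5\right) O 4\right) = 7 - \left(4 - - 20 O\right) = 7 - \left(4 + 20 O\right) = 3 - 20 O$)
$c = -16$ ($c = -20 + 4 = -16$)
$\left(c + J{\left(-12 \right)}\right) f{\left(-8 \right)} = \left(-16 + \left(3 - -240\right)\right) \left(-8\right)^{\frac{3}{2}} = \left(-16 + \left(3 + 240\right)\right) \left(- 16 i \sqrt{2}\right) = \left(-16 + 243\right) \left(- 16 i \sqrt{2}\right) = 227 \left(- 16 i \sqrt{2}\right) = - 3632 i \sqrt{2}$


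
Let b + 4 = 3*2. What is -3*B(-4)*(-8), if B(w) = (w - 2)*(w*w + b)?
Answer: -2592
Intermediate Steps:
b = 2 (b = -4 + 3*2 = -4 + 6 = 2)
B(w) = (-2 + w)*(2 + w²) (B(w) = (w - 2)*(w*w + 2) = (-2 + w)*(w² + 2) = (-2 + w)*(2 + w²))
-3*B(-4)*(-8) = -3*(-4 + (-4)³ - 2*(-4)² + 2*(-4))*(-8) = -3*(-4 - 64 - 2*16 - 8)*(-8) = -3*(-4 - 64 - 32 - 8)*(-8) = -3*(-108)*(-8) = 324*(-8) = -2592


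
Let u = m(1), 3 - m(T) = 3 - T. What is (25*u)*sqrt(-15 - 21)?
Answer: 150*I ≈ 150.0*I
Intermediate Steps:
m(T) = T (m(T) = 3 - (3 - T) = 3 + (-3 + T) = T)
u = 1
(25*u)*sqrt(-15 - 21) = (25*1)*sqrt(-15 - 21) = 25*sqrt(-36) = 25*(6*I) = 150*I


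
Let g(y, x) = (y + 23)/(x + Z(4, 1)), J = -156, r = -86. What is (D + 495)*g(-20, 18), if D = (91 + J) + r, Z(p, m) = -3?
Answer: 344/5 ≈ 68.800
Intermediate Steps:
g(y, x) = (23 + y)/(-3 + x) (g(y, x) = (y + 23)/(x - 3) = (23 + y)/(-3 + x))
D = -151 (D = (91 - 156) - 86 = -65 - 86 = -151)
(D + 495)*g(-20, 18) = (-151 + 495)*((23 - 20)/(-3 + 18)) = 344*(3/15) = 344*((1/15)*3) = 344*(⅕) = 344/5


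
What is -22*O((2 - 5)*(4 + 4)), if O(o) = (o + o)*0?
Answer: 0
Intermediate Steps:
O(o) = 0 (O(o) = (2*o)*0 = 0)
-22*O((2 - 5)*(4 + 4)) = -22*0 = 0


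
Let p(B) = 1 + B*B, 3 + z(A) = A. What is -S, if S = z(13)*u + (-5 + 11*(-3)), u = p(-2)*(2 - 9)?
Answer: 388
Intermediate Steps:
z(A) = -3 + A
p(B) = 1 + B²
u = -35 (u = (1 + (-2)²)*(2 - 9) = (1 + 4)*(-7) = 5*(-7) = -35)
S = -388 (S = (-3 + 13)*(-35) + (-5 + 11*(-3)) = 10*(-35) + (-5 - 33) = -350 - 38 = -388)
-S = -1*(-388) = 388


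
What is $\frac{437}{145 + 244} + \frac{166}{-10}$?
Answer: $- \frac{30102}{1945} \approx -15.477$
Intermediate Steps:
$\frac{437}{145 + 244} + \frac{166}{-10} = \frac{437}{389} + 166 \left(- \frac{1}{10}\right) = 437 \cdot \frac{1}{389} - \frac{83}{5} = \frac{437}{389} - \frac{83}{5} = - \frac{30102}{1945}$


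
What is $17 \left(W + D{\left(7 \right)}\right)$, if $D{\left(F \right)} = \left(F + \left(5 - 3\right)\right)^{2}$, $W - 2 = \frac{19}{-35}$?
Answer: $\frac{49062}{35} \approx 1401.8$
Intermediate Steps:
$W = \frac{51}{35}$ ($W = 2 + \frac{19}{-35} = 2 + 19 \left(- \frac{1}{35}\right) = 2 - \frac{19}{35} = \frac{51}{35} \approx 1.4571$)
$D{\left(F \right)} = \left(2 + F\right)^{2}$ ($D{\left(F \right)} = \left(F + \left(5 - 3\right)\right)^{2} = \left(F + 2\right)^{2} = \left(2 + F\right)^{2}$)
$17 \left(W + D{\left(7 \right)}\right) = 17 \left(\frac{51}{35} + \left(2 + 7\right)^{2}\right) = 17 \left(\frac{51}{35} + 9^{2}\right) = 17 \left(\frac{51}{35} + 81\right) = 17 \cdot \frac{2886}{35} = \frac{49062}{35}$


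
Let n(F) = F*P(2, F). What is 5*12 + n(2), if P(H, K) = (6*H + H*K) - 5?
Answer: 82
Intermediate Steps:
P(H, K) = -5 + 6*H + H*K
n(F) = F*(7 + 2*F) (n(F) = F*(-5 + 6*2 + 2*F) = F*(-5 + 12 + 2*F) = F*(7 + 2*F))
5*12 + n(2) = 5*12 + 2*(7 + 2*2) = 60 + 2*(7 + 4) = 60 + 2*11 = 60 + 22 = 82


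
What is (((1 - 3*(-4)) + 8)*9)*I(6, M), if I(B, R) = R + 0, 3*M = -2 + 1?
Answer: -63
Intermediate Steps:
M = -1/3 (M = (-2 + 1)/3 = (1/3)*(-1) = -1/3 ≈ -0.33333)
I(B, R) = R
(((1 - 3*(-4)) + 8)*9)*I(6, M) = (((1 - 3*(-4)) + 8)*9)*(-1/3) = (((1 + 12) + 8)*9)*(-1/3) = ((13 + 8)*9)*(-1/3) = (21*9)*(-1/3) = 189*(-1/3) = -63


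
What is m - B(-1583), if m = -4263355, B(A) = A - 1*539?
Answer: -4261233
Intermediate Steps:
B(A) = -539 + A (B(A) = A - 539 = -539 + A)
m - B(-1583) = -4263355 - (-539 - 1583) = -4263355 - 1*(-2122) = -4263355 + 2122 = -4261233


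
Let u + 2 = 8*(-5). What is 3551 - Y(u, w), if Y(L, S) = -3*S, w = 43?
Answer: 3680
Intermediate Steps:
u = -42 (u = -2 + 8*(-5) = -2 - 40 = -42)
3551 - Y(u, w) = 3551 - (-3)*43 = 3551 - 1*(-129) = 3551 + 129 = 3680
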